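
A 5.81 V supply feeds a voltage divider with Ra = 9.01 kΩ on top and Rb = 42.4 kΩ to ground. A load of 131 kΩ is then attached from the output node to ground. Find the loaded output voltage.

V_out ≈ 4.53 V

The load sits in parallel with Rb: Rb‖R_L = (42.4 × 131) / (42.4 + 131) = 32.03 kΩ.
V_out = 5.81 × 32.03 / (9.01 + 32.03) = 5.81 × 32.03/41.04 = 4.53 V.
(Unloaded it would have been 4.79 V.)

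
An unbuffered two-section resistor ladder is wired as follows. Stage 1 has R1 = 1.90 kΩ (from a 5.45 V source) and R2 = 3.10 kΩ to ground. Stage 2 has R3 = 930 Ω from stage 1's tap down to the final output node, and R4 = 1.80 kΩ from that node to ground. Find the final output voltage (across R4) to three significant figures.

Stage 2 presents R3+R4 = 2730 Ω as a load on stage 1's tap.
Stage 1's lower leg becomes R2‖(R3+R4) = 1452 Ω, so V_mid = 5.45 × 1452/3352 = 2.360 V.
Stage 2 is itself unloaded: V_out = V_mid × R4/(R3+R4) = 2.360 × 1800/2730 = 1.56 V.

V_out ≈ 1.56 V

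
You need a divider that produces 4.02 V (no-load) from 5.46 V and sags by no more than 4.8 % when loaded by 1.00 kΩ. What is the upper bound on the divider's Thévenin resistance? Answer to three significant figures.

Loading drop = R_th/(R_th + R_L) ≤ 0.0480, so R_th ≤ R_L · ε/(1−ε) = 1.00 kΩ × 0.0480/0.9520 = 50.4 Ω.

R_th ≤ 50.4 Ω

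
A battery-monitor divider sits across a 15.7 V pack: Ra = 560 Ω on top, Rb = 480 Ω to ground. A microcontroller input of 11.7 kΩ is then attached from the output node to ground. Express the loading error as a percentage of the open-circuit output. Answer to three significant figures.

The divider's output (Thévenin) resistance is Ra‖Rb = 258.5 Ω.
Fractional drop under load = R_th/(R_th + R_L) = 258.5 / (258.5 + 11700) = 0.02161.
So the output falls by 2.16 %.

2.16 %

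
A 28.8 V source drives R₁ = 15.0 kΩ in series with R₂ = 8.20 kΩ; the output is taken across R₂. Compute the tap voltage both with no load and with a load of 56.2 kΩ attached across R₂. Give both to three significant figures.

Unloaded: 10.2 V; loaded: 9.30 V

Open-circuit: V = 28.8 × 8.20/(15.0 + 8.20) = 10.2 V.
With the load, R₂ becomes R₂‖R_L = 7.156 kΩ, so V = 28.8 × 7.156/22.16 = 9.30 V.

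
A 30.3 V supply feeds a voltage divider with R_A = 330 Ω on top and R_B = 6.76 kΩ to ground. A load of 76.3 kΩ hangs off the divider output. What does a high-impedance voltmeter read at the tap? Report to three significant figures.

The load sits in parallel with R_B: R_B‖R_L = (6760 × 76300) / (6760 + 76300) = 6210 Ω.
V_out = 30.3 × 6210 / (330 + 6210) = 30.3 × 6210/6540 = 28.8 V.

V_out ≈ 28.8 V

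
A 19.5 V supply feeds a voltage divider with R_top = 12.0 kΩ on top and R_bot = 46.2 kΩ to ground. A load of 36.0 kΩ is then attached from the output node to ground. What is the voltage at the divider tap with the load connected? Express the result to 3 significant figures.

The load sits in parallel with R_bot: R_bot‖R_L = (46.2 × 36.0) / (46.2 + 36.0) = 20.23 kΩ.
V_out = 19.5 × 20.23 / (12.0 + 20.23) = 19.5 × 20.23/32.23 = 12.2 V.

V_out ≈ 12.2 V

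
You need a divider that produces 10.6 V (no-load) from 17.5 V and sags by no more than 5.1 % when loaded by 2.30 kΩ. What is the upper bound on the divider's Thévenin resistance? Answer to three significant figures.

Loading drop = R_th/(R_th + R_L) ≤ 0.0510, so R_th ≤ R_L · ε/(1−ε) = 2.30 kΩ × 0.0510/0.9490 = 124 Ω.
(Any R1, R2 with R2/(R1+R2) = 0.606 and R1‖R2 ≤ 124 Ω will meet the spec.)

R_th ≤ 124 Ω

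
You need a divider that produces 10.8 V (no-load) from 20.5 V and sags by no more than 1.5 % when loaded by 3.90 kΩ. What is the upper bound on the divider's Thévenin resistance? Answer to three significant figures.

Loading drop = R_th/(R_th + R_L) ≤ 0.0150, so R_th ≤ R_L · ε/(1−ε) = 3.90 kΩ × 0.0150/0.9850 = 59.4 Ω.
(Any R1, R2 with R2/(R1+R2) = 0.527 and R1‖R2 ≤ 59.4 Ω will meet the spec.)

R_th ≤ 59.4 Ω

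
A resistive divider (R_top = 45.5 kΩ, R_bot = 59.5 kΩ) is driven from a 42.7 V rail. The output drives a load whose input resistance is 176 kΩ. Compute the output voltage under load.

V_out ≈ 21.1 V

The load sits in parallel with R_bot: R_bot‖R_L = (59.5 × 176) / (59.5 + 176) = 44.47 kΩ.
V_out = 42.7 × 44.47 / (45.5 + 44.47) = 42.7 × 44.47/89.97 = 21.1 V.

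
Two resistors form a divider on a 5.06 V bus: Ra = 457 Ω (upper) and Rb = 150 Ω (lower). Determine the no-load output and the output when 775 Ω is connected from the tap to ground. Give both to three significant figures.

Unloaded: 1.25 V; loaded: 1.09 V

Open-circuit: V = 5.06 × 150/(457 + 150) = 1.25 V.
With the load, Rb becomes Rb‖R_L = 125.7 Ω, so V = 5.06 × 125.7/582.7 = 1.09 V.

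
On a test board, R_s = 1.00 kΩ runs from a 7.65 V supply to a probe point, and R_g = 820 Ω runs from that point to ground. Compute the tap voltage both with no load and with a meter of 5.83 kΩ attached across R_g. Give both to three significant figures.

Unloaded: 3.45 V; loaded: 3.20 V

Open-circuit: V = 7.65 × 820/(1000 + 820) = 3.45 V.
With the load, R_g becomes R_g‖R_L = 718.9 Ω, so V = 7.65 × 718.9/1719 = 3.20 V.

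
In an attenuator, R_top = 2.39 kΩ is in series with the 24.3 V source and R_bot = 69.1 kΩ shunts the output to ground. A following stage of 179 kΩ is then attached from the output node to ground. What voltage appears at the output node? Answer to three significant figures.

V_out ≈ 23.2 V

The load sits in parallel with R_bot: R_bot‖R_L = (69.1 × 179) / (69.1 + 179) = 49.85 kΩ.
V_out = 24.3 × 49.85 / (2.39 + 49.85) = 24.3 × 49.85/52.24 = 23.2 V.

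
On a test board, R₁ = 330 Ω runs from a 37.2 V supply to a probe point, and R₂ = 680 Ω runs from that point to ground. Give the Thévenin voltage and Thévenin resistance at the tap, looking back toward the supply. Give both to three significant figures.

V_th = 25.0 V, R_th = 222 Ω

V_th is the open-circuit tap voltage: 37.2 × 680/(330 + 680) = 25.0 V.
With the supply zeroed, R₁ and R₂ appear in parallel from the tap: R_th = R₁‖R₂ = (330 × 680)/1010 = 222 Ω.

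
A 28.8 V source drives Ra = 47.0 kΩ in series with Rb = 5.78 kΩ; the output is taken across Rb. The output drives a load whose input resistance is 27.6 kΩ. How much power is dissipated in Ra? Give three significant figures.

Total resistance from the source is Ra + (Rb‖R_L) = 51.78 kΩ, so I = 28.8/51.78 kΩ = 0.5562 mA.
P = I²·Ra = (0.5562 mA)² × 47.0 kΩ = 14.5 mW.

P ≈ 14.5 mW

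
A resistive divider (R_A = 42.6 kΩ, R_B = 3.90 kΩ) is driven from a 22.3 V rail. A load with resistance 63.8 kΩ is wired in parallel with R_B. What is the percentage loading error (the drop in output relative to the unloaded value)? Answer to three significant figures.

The divider's output (Thévenin) resistance is R_A‖R_B = 3.573 kΩ.
Fractional drop under load = R_th/(R_th + R_L) = 3.573 / (3.573 + 63.8) = 0.05303.
So the output falls by 5.30 %.

5.30 %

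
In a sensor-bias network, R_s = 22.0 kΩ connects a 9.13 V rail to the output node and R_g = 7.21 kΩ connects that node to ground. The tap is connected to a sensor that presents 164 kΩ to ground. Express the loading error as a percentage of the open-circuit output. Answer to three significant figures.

The divider's output (Thévenin) resistance is R_s‖R_g = 5.430 kΩ.
Fractional drop under load = R_th/(R_th + R_L) = 5.430 / (5.430 + 164) = 0.03205.
So the output falls by 3.21 %.

3.21 %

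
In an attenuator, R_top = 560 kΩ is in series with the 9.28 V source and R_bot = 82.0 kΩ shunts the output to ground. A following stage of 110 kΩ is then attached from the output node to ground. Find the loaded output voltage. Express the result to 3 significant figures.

V_out ≈ 0.718 V

The load sits in parallel with R_bot: R_bot‖R_L = (82.0 × 110) / (82.0 + 110) = 46.98 kΩ.
V_out = 9.28 × 46.98 / (560 + 46.98) = 9.28 × 46.98/607.0 = 0.718 V.
(Unloaded it would have been 1.19 V.)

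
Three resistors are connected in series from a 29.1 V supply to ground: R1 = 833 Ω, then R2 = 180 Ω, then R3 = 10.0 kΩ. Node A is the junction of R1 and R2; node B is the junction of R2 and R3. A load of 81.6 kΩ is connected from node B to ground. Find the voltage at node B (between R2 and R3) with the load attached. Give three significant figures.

At node B, R3 is in parallel with the load: R3‖R_L = 8908 Ω.
Below node A the resistance is R2 + (R3‖R_L) = 9088 Ω, so V_A = 29.1 × 9088/9921 = 26.66 V.
Then V_B = V_A × (R3‖R_L)/(R2 + R3‖R_L) = 26.66 × 8908/9088 = 26.1 V.

V ≈ 26.1 V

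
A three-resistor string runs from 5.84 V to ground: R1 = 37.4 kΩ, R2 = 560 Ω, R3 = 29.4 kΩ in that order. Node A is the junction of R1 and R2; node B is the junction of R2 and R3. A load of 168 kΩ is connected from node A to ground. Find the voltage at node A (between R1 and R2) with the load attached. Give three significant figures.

V ≈ 2.36 V

Below node A the series string R2+R3 = 29960 Ω sits in parallel with the 168000 Ω load: 25430 Ω.
V_A = 5.84 × 25430/(37400 + 25430) = 2.36 V.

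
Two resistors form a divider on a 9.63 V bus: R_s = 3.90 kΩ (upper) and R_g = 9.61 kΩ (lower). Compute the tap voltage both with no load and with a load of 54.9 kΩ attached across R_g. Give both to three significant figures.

Unloaded: 6.85 V; loaded: 6.52 V

Open-circuit: V = 9.63 × 9.61/(3.90 + 9.61) = 6.85 V.
With the load, R_g becomes R_g‖R_L = 8.178 kΩ, so V = 9.63 × 8.178/12.08 = 6.52 V.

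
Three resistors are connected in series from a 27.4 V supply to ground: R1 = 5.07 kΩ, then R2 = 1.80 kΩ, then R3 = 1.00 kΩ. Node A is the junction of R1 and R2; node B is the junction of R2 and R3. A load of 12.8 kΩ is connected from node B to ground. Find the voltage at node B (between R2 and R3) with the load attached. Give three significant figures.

V ≈ 3.26 V

At node B, R3 is in parallel with the load: R3‖R_L = 0.9275 kΩ.
Below node A the resistance is R2 + (R3‖R_L) = 2.728 kΩ, so V_A = 27.4 × 2.728/7.798 = 9.584 V.
Then V_B = V_A × (R3‖R_L)/(R2 + R3‖R_L) = 9.584 × 0.9275/2.728 = 3.26 V.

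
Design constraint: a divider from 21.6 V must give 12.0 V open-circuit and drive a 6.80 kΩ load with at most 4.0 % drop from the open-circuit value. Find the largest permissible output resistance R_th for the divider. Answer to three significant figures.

Loading drop = R_th/(R_th + R_L) ≤ 0.0400, so R_th ≤ R_L · ε/(1−ε) = 6.80 kΩ × 0.0400/0.9600 = 283 Ω.
(Any R1, R2 with R2/(R1+R2) = 0.556 and R1‖R2 ≤ 283 Ω will meet the spec.)

R_th ≤ 283 Ω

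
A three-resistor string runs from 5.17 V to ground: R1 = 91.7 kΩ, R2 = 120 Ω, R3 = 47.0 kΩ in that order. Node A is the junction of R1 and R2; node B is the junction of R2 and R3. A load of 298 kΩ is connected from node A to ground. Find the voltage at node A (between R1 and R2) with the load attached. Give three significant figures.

Below node A the series string R2+R3 = 47120 Ω sits in parallel with the 298000 Ω load: 40690 Ω.
V_A = 5.17 × 40690/(91700 + 40690) = 1.59 V.

V ≈ 1.59 V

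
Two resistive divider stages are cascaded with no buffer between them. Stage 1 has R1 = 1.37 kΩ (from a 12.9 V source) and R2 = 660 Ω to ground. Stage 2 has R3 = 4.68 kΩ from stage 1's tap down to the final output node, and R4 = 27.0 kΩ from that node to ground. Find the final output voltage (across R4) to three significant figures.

Stage 2 presents R3+R4 = 31680 Ω as a load on stage 1's tap.
Stage 1's lower leg becomes R2‖(R3+R4) = 646.5 Ω, so V_mid = 12.9 × 646.5/2017 = 4.136 V.
Stage 2 is itself unloaded: V_out = V_mid × R4/(R3+R4) = 4.136 × 27000/31680 = 3.52 V.

V_out ≈ 3.52 V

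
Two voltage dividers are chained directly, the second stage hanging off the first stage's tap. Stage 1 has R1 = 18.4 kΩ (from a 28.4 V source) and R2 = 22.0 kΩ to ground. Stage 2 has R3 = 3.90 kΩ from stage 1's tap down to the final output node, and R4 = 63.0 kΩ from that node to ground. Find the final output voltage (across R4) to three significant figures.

Stage 2 presents R3+R4 = 66.90 kΩ as a load on stage 1's tap.
Stage 1's lower leg becomes R2‖(R3+R4) = 16.56 kΩ, so V_mid = 28.4 × 16.56/34.96 = 13.45 V.
Stage 2 is itself unloaded: V_out = V_mid × R4/(R3+R4) = 13.45 × 63.0/66.90 = 12.7 V.

V_out ≈ 12.7 V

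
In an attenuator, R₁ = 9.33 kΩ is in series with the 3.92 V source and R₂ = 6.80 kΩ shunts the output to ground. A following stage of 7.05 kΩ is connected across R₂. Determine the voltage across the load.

The load sits in parallel with R₂: R₂‖R_L = (6.80 × 7.05) / (6.80 + 7.05) = 3.461 kΩ.
V_out = 3.92 × 3.461 / (9.33 + 3.461) = 3.92 × 3.461/12.79 = 1.06 V.
(Unloaded it would have been 1.65 V.)

V_out ≈ 1.06 V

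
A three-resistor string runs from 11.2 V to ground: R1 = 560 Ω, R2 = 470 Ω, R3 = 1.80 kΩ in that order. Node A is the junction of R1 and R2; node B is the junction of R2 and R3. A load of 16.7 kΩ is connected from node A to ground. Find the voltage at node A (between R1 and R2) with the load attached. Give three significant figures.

V ≈ 8.75 V

Below node A the series string R2+R3 = 2270 Ω sits in parallel with the 16700 Ω load: 1998 Ω.
V_A = 11.2 × 1998/(560 + 1998) = 8.75 V.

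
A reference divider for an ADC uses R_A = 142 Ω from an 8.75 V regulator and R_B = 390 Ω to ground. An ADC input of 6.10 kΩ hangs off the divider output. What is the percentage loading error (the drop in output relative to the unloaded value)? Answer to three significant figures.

The divider's output (Thévenin) resistance is R_A‖R_B = 104.1 Ω.
Fractional drop under load = R_th/(R_th + R_L) = 104.1 / (104.1 + 6100) = 0.01678.
So the output falls by 1.68 %.

1.68 %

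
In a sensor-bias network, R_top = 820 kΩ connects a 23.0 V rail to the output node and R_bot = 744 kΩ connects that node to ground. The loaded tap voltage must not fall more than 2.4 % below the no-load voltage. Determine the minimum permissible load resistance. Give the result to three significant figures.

Output resistance R_th = R_top‖R_bot = (820 × 744)/1564 = 390.1 kΩ.
The fractional drop is R_th/(R_th + R_L); requiring this ≤ 0.0240 gives R_L ≥ R_th(1/0.0240 − 1) = 390.1 × 40.67 = 15.9 MΩ.

R_L(min) ≈ 15.9 MΩ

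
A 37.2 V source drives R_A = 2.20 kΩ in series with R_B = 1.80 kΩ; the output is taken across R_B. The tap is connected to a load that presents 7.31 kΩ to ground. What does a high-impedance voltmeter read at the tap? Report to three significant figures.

V_out ≈ 14.7 V

The load sits in parallel with R_B: R_B‖R_L = (1.80 × 7.31) / (1.80 + 7.31) = 1.444 kΩ.
V_out = 37.2 × 1.444 / (2.20 + 1.444) = 37.2 × 1.444/3.644 = 14.7 V.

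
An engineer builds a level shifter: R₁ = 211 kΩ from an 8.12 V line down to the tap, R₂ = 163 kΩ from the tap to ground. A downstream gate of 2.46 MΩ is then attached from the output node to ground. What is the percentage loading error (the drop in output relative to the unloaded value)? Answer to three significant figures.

3.60 %

The divider's output (Thévenin) resistance is R₁‖R₂ = 91.96 kΩ.
Fractional drop under load = R_th/(R_th + R_L) = 91.96 / (91.96 + 2460) = 0.03604.
So the output falls by 3.60 %.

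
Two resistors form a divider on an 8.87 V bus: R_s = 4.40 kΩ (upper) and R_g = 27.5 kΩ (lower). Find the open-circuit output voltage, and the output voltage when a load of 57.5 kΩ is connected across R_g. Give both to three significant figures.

Open-circuit: V = 8.87 × 27.5/(4.40 + 27.5) = 7.65 V.
With the load, R_g becomes R_g‖R_L = 18.60 kΩ, so V = 8.87 × 18.60/23.00 = 7.17 V.

Unloaded: 7.65 V; loaded: 7.17 V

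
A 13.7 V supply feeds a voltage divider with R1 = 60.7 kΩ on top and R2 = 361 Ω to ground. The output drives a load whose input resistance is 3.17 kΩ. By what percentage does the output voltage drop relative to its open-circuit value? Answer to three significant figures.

10.2 %

The divider's output (Thévenin) resistance is R1‖R2 = 358.9 Ω.
Fractional drop under load = R_th/(R_th + R_L) = 358.9 / (358.9 + 3170) = 0.1017.
So the output falls by 10.2 %.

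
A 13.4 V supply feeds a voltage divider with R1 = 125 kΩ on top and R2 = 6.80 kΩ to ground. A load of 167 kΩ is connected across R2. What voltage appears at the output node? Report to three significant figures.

V_out ≈ 0.666 V

The load sits in parallel with R2: R2‖R_L = (6.80 × 167) / (6.80 + 167) = 6.534 kΩ.
V_out = 13.4 × 6.534 / (125 + 6.534) = 13.4 × 6.534/131.5 = 0.666 V.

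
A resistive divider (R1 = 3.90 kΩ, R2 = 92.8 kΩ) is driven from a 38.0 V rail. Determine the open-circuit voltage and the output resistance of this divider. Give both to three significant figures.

V_th is the open-circuit tap voltage: 38.0 × 92.8/(3.90 + 92.8) = 36.5 V.
With the supply zeroed, R1 and R2 appear in parallel from the tap: R_th = R1‖R2 = (3.90 × 92.8)/96.70 = 3.74 kΩ.

V_th = 36.5 V, R_th = 3.74 kΩ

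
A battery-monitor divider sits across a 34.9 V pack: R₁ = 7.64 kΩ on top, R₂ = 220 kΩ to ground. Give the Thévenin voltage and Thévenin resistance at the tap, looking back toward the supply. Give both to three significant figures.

V_th = 33.7 V, R_th = 7.38 kΩ

V_th is the open-circuit tap voltage: 34.9 × 220/(7.64 + 220) = 33.7 V.
With the supply zeroed, R₁ and R₂ appear in parallel from the tap: R_th = R₁‖R₂ = (7.64 × 220)/227.6 = 7.38 kΩ.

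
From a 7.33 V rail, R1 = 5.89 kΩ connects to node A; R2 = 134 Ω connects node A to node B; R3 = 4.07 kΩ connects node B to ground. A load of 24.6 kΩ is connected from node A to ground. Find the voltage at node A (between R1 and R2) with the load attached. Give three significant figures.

Below node A the series string R2+R3 = 4204 Ω sits in parallel with the 24600 Ω load: 3590 Ω.
V_A = 7.33 × 3590/(5890 + 3590) = 2.78 V.

V ≈ 2.78 V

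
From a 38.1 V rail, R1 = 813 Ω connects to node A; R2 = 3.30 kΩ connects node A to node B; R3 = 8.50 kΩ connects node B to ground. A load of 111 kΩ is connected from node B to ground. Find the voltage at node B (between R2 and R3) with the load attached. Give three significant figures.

At node B, R3 is in parallel with the load: R3‖R_L = 7895 Ω.
Below node A the resistance is R2 + (R3‖R_L) = 11200 Ω, so V_A = 38.1 × 11200/12010 = 35.52 V.
Then V_B = V_A × (R3‖R_L)/(R2 + R3‖R_L) = 35.52 × 7895/11200 = 25.1 V.

V ≈ 25.1 V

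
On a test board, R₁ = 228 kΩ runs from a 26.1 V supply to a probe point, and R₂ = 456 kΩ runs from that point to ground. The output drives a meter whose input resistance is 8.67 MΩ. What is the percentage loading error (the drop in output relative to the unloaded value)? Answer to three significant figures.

The divider's output (Thévenin) resistance is R₁‖R₂ = 152.0 kΩ.
Fractional drop under load = R_th/(R_th + R_L) = 152.0 / (152.0 + 8670) = 0.01723.
So the output falls by 1.72 %.

1.72 %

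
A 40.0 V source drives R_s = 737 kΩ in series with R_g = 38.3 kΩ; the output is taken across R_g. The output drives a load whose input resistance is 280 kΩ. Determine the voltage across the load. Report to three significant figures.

V_out ≈ 1.75 V

The load sits in parallel with R_g: R_g‖R_L = (38.3 × 280) / (38.3 + 280) = 33.69 kΩ.
V_out = 40.0 × 33.69 / (737 + 33.69) = 40.0 × 33.69/770.7 = 1.75 V.
(Unloaded it would have been 1.98 V.)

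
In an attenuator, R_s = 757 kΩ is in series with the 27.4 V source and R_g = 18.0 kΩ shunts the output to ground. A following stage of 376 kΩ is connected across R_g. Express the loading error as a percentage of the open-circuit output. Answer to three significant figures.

4.47 %

The divider's output (Thévenin) resistance is R_s‖R_g = 17.58 kΩ.
Fractional drop under load = R_th/(R_th + R_L) = 17.58 / (17.58 + 376) = 0.04467.
So the output falls by 4.47 %.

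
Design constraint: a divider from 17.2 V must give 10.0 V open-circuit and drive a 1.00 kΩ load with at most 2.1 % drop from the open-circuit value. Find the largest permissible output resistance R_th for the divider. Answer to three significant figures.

R_th ≤ 21.5 Ω

Loading drop = R_th/(R_th + R_L) ≤ 0.0210, so R_th ≤ R_L · ε/(1−ε) = 1.00 kΩ × 0.0210/0.9790 = 21.5 Ω.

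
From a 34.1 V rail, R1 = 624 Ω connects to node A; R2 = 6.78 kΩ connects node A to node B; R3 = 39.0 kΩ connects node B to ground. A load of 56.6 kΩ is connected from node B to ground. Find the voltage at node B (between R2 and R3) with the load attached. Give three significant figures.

V ≈ 25.8 V

At node B, R3 is in parallel with the load: R3‖R_L = 23090 Ω.
Below node A the resistance is R2 + (R3‖R_L) = 29870 Ω, so V_A = 34.1 × 29870/30490 = 33.40 V.
Then V_B = V_A × (R3‖R_L)/(R2 + R3‖R_L) = 33.40 × 23090/29870 = 25.8 V.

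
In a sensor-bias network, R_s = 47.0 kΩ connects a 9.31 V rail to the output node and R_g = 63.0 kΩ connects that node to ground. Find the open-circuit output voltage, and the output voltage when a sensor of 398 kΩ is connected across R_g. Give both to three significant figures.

Unloaded: 5.33 V; loaded: 4.99 V

Open-circuit: V = 9.31 × 63.0/(47.0 + 63.0) = 5.33 V.
With the load, R_g becomes R_g‖R_L = 54.39 kΩ, so V = 9.31 × 54.39/101.4 = 4.99 V.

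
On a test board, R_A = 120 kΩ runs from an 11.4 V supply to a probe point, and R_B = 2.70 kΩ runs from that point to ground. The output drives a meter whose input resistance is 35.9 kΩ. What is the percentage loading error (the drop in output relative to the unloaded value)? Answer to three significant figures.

The divider's output (Thévenin) resistance is R_A‖R_B = 2.641 kΩ.
Fractional drop under load = R_th/(R_th + R_L) = 2.641 / (2.641 + 35.9) = 0.06851.
So the output falls by 6.85 %.

6.85 %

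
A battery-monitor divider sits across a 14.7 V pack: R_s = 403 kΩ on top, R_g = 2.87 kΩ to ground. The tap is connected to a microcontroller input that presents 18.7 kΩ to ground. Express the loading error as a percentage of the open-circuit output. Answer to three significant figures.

The divider's output (Thévenin) resistance is R_s‖R_g = 2.850 kΩ.
Fractional drop under load = R_th/(R_th + R_L) = 2.850 / (2.850 + 18.7) = 0.1322.
So the output falls by 13.2 %.

13.2 %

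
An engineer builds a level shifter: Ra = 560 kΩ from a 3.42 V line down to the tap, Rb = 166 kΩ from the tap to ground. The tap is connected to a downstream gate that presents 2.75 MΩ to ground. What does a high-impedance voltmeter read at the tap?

The load sits in parallel with Rb: Rb‖R_L = (166 × 2750) / (166 + 2750) = 156.6 kΩ.
V_out = 3.42 × 156.6 / (560 + 156.6) = 3.42 × 156.6/716.6 = 0.747 V.

V_out ≈ 0.747 V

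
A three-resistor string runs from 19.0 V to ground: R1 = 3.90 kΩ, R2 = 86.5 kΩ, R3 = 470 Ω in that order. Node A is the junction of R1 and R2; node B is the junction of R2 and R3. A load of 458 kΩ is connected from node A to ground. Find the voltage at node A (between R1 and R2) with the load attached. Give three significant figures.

Below node A the series string R2+R3 = 86970 Ω sits in parallel with the 458000 Ω load: 73090 Ω.
V_A = 19.0 × 73090/(3900 + 73090) = 18.0 V.

V ≈ 18.0 V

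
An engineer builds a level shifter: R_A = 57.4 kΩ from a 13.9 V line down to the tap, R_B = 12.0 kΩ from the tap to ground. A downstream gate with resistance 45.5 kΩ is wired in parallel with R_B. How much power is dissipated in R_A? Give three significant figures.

P ≈ 2.48 mW

Total resistance from the source is R_A + (R_B‖R_L) = 66.90 kΩ, so I = 13.9/66.90 kΩ = 0.2078 mA.
P = I²·R_A = (0.2078 mA)² × 57.4 kΩ = 2.48 mW.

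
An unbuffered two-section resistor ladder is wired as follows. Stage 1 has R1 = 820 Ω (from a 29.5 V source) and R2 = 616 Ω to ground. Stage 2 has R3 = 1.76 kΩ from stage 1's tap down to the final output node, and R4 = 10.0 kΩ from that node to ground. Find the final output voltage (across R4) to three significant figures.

Stage 2 presents R3+R4 = 11760 Ω as a load on stage 1's tap.
Stage 1's lower leg becomes R2‖(R3+R4) = 585.3 Ω, so V_mid = 29.5 × 585.3/1405 = 12.29 V.
Stage 2 is itself unloaded: V_out = V_mid × R4/(R3+R4) = 12.29 × 10000/11760 = 10.4 V.

V_out ≈ 10.4 V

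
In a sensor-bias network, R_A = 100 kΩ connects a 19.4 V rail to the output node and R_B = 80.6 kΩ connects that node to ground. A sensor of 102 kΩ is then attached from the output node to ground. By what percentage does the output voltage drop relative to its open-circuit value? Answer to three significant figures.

The divider's output (Thévenin) resistance is R_A‖R_B = 44.63 kΩ.
Fractional drop under load = R_th/(R_th + R_L) = 44.63 / (44.63 + 102) = 0.3044.
So the output falls by 30.4 %.

30.4 %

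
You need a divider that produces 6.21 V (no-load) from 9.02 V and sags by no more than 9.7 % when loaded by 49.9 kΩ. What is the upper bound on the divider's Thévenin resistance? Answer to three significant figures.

R_th ≤ 5.36 kΩ

Loading drop = R_th/(R_th + R_L) ≤ 0.0970, so R_th ≤ R_L · ε/(1−ε) = 49.9 kΩ × 0.0970/0.9030 = 5.36 kΩ.
(Any R1, R2 with R2/(R1+R2) = 0.688 and R1‖R2 ≤ 5.36 kΩ will meet the spec.)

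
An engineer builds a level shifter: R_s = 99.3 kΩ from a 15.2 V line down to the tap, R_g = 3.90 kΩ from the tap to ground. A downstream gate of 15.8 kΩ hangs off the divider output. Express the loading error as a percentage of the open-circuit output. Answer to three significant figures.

Unloaded V = 15.2 × 3.90/103.2 = 0.5744 V.
Loaded: R_g‖R_L = 3.128 kΩ, giving V = 15.2 × 3.128/102.4 = 0.4642 V.
Drop = (0.5744 − 0.4642) / 0.5744 = 19.2 %.

19.2 %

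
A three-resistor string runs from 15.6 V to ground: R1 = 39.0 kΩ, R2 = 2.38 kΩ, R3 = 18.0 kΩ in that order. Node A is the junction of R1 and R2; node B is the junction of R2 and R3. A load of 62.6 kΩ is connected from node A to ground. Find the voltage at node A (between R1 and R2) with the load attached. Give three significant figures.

V ≈ 4.41 V

Below node A the series string R2+R3 = 20.38 kΩ sits in parallel with the 62.6 kΩ load: 15.37 kΩ.
V_A = 15.6 × 15.37/(39.0 + 15.37) = 4.41 V.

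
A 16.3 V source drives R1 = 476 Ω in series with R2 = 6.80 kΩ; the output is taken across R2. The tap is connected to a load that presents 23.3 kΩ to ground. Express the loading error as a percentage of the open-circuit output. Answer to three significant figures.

1.87 %

The divider's output (Thévenin) resistance is R1‖R2 = 444.9 Ω.
Fractional drop under load = R_th/(R_th + R_L) = 444.9 / (444.9 + 23300) = 0.01873.
So the output falls by 1.87 %.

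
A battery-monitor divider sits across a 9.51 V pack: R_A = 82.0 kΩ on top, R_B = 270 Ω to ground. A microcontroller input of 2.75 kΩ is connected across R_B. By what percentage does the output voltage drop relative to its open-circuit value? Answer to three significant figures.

Unloaded V = 9.51 × 270/82270 = 0.031211 V.
Loaded: R_B‖R_L = 245.9 Ω, giving V = 9.51 × 245.9/82250 = 0.028429 V.
Drop = (0.031211 − 0.028429) / 0.031211 = 8.91 %.

8.91 %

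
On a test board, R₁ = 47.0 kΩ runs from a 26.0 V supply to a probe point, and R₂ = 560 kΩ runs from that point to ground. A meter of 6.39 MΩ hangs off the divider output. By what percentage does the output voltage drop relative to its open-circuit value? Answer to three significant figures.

0.674 %

The divider's output (Thévenin) resistance is R₁‖R₂ = 43.36 kΩ.
Fractional drop under load = R_th/(R_th + R_L) = 43.36 / (43.36 + 6390) = 0.006740.
So the output falls by 0.674 %.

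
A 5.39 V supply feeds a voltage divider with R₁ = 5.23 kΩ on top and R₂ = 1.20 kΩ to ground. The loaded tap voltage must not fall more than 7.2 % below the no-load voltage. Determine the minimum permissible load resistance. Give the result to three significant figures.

R_L(min) ≈ 12.6 kΩ

Output resistance R_th = R₁‖R₂ = (5230 × 1200)/6430 = 976.0 Ω.
The fractional drop is R_th/(R_th + R_L); requiring this ≤ 0.0720 gives R_L ≥ R_th(1/0.0720 − 1) = 976.0 × 12.89 = 12.6 kΩ.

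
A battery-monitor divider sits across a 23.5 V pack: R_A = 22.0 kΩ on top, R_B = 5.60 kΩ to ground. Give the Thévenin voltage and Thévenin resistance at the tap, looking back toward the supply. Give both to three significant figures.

V_th is the open-circuit tap voltage: 23.5 × 5.60/(22.0 + 5.60) = 4.77 V.
With the supply zeroed, R_A and R_B appear in parallel from the tap: R_th = R_A‖R_B = (22.0 × 5.60)/27.60 = 4.46 kΩ.

V_th = 4.77 V, R_th = 4.46 kΩ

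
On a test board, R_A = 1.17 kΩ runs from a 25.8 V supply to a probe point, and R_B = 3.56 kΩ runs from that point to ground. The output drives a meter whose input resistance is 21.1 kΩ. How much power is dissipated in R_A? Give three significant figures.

P ≈ 43.8 mW

Total resistance from the source is R_A + (R_B‖R_L) = 4.216 kΩ, so I = 25.8/4.216 kΩ = 6.119 mA.
P = I²·R_A = (6.119 mA)² × 1.17 kΩ = 43.8 mW.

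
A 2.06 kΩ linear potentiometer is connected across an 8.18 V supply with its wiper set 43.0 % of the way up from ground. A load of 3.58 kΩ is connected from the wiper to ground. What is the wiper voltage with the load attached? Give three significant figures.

V ≈ 3.08 V

The wiper splits the pot into (1−α)R = 1174 Ω above and αR = 885.8 Ω below.
Lower section ‖ load = 710.1 Ω.
V_wiper = 8.18 × 710.1/(1174 + 710.1) = 3.08 V.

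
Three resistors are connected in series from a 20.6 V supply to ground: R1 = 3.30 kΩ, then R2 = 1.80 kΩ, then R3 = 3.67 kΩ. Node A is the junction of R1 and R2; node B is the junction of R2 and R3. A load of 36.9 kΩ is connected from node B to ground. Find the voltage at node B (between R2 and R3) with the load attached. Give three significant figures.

V ≈ 8.15 V

At node B, R3 is in parallel with the load: R3‖R_L = 3.338 kΩ.
Below node A the resistance is R2 + (R3‖R_L) = 5.138 kΩ, so V_A = 20.6 × 5.138/8.438 = 12.54 V.
Then V_B = V_A × (R3‖R_L)/(R2 + R3‖R_L) = 12.54 × 3.338/5.138 = 8.15 V.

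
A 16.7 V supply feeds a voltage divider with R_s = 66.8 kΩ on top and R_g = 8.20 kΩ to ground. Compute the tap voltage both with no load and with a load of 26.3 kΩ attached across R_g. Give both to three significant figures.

Unloaded: 1.83 V; loaded: 1.43 V

Open-circuit: V = 16.7 × 8.20/(66.8 + 8.20) = 1.83 V.
With the load, R_g becomes R_g‖R_L = 6.251 kΩ, so V = 16.7 × 6.251/73.05 = 1.43 V.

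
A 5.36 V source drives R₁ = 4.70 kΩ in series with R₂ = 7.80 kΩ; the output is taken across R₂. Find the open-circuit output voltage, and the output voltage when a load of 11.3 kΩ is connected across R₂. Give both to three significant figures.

Unloaded: 3.34 V; loaded: 2.66 V

Open-circuit: V = 5.36 × 7.80/(4.70 + 7.80) = 3.34 V.
With the load, R₂ becomes R₂‖R_L = 4.615 kΩ, so V = 5.36 × 4.615/9.315 = 2.66 V.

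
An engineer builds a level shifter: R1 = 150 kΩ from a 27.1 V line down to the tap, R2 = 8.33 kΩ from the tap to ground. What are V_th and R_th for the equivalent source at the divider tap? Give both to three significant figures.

V_th = 1.43 V, R_th = 7.89 kΩ

V_th is the open-circuit tap voltage: 27.1 × 8.33/(150 + 8.33) = 1.43 V.
With the supply zeroed, R1 and R2 appear in parallel from the tap: R_th = R1‖R2 = (150 × 8.33)/158.3 = 7.89 kΩ.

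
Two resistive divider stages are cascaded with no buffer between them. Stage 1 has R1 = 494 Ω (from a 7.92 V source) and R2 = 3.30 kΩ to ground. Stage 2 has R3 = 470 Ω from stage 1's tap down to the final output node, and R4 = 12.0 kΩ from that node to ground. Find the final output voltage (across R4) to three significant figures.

Stage 2 presents R3+R4 = 12470 Ω as a load on stage 1's tap.
Stage 1's lower leg becomes R2‖(R3+R4) = 2609 Ω, so V_mid = 7.92 × 2609/3103 = 6.659 V.
Stage 2 is itself unloaded: V_out = V_mid × R4/(R3+R4) = 6.659 × 12000/12470 = 6.41 V.

V_out ≈ 6.41 V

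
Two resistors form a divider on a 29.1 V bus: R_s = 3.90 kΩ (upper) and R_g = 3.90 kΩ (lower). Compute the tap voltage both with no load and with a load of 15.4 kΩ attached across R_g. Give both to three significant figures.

Unloaded: 14.6 V; loaded: 12.9 V

Open-circuit: V = 29.1 × 3.90/(3.90 + 3.90) = 14.6 V.
With the load, R_g becomes R_g‖R_L = 3.112 kΩ, so V = 29.1 × 3.112/7.012 = 12.9 V.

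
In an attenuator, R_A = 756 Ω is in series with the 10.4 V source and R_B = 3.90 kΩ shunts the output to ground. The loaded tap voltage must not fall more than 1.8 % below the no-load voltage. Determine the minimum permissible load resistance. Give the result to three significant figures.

R_L(min) ≈ 34.5 kΩ

Output resistance R_th = R_A‖R_B = (756 × 3900)/4656 = 633.2 Ω.
The fractional drop is R_th/(R_th + R_L); requiring this ≤ 0.0180 gives R_L ≥ R_th(1/0.0180 − 1) = 633.2 × 54.56 = 34.5 kΩ.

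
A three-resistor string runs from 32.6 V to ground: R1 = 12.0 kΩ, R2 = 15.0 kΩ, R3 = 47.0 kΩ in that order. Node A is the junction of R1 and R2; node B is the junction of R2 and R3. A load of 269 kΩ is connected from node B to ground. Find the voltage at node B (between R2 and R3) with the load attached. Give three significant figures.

V ≈ 19.5 V

At node B, R3 is in parallel with the load: R3‖R_L = 40.01 kΩ.
Below node A the resistance is R2 + (R3‖R_L) = 55.01 kΩ, so V_A = 32.6 × 55.01/67.01 = 26.76 V.
Then V_B = V_A × (R3‖R_L)/(R2 + R3‖R_L) = 26.76 × 40.01/55.01 = 19.5 V.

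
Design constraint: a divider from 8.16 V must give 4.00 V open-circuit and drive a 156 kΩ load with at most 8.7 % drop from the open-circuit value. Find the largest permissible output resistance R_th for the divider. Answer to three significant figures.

R_th ≤ 14.9 kΩ

Loading drop = R_th/(R_th + R_L) ≤ 0.0870, so R_th ≤ R_L · ε/(1−ε) = 156 kΩ × 0.0870/0.9130 = 14.9 kΩ.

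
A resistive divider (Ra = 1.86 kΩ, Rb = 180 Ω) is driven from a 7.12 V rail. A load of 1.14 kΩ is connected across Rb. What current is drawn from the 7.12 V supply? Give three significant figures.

I ≈ 3.53 mA

Rb‖R_L = 155.5 Ω, so the source sees Ra + Rb‖R_L = 2015 Ω.
I = 7.12 V / 2015 Ω = 3.53 mA.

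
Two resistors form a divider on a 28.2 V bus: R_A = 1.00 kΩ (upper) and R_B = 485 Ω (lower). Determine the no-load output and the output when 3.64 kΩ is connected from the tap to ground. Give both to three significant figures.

Unloaded: 9.21 V; loaded: 8.45 V

Open-circuit: V = 28.2 × 485/(1000 + 485) = 9.21 V.
With the load, R_B becomes R_B‖R_L = 428.0 Ω, so V = 28.2 × 428.0/1428 = 8.45 V.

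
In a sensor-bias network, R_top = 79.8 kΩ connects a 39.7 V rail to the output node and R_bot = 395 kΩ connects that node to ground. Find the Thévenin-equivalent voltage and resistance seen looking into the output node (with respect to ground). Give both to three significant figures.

V_th is the open-circuit tap voltage: 39.7 × 395/(79.8 + 395) = 33.0 V.
With the supply zeroed, R_top and R_bot appear in parallel from the tap: R_th = R_top‖R_bot = (79.8 × 395)/474.8 = 66.4 kΩ.

V_th = 33.0 V, R_th = 66.4 kΩ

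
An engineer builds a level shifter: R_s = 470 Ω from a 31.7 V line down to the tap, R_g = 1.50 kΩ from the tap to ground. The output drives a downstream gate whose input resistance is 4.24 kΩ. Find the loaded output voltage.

V_out ≈ 22.3 V

The load sits in parallel with R_g: R_g‖R_L = (1500 × 4240) / (1500 + 4240) = 1108 Ω.
V_out = 31.7 × 1108 / (470 + 1108) = 31.7 × 1108/1578 = 22.3 V.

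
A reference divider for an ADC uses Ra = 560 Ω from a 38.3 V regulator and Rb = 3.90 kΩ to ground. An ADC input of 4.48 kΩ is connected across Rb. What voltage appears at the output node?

V_out ≈ 30.2 V

The load sits in parallel with Rb: Rb‖R_L = (3900 × 4480) / (3900 + 4480) = 2085 Ω.
V_out = 38.3 × 2085 / (560 + 2085) = 38.3 × 2085/2645 = 30.2 V.
(Unloaded it would have been 33.5 V.)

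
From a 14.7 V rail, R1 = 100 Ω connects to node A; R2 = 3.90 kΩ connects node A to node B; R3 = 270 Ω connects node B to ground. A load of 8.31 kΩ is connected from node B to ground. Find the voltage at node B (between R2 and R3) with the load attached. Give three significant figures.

V ≈ 0.902 V

At node B, R3 is in parallel with the load: R3‖R_L = 261.5 Ω.
Below node A the resistance is R2 + (R3‖R_L) = 4162 Ω, so V_A = 14.7 × 4162/4262 = 14.36 V.
Then V_B = V_A × (R3‖R_L)/(R2 + R3‖R_L) = 14.36 × 261.5/4162 = 0.902 V.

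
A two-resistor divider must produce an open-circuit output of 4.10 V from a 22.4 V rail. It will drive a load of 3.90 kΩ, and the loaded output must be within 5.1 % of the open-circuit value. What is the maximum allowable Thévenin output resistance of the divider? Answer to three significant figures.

R_th ≤ 210 Ω

Loading drop = R_th/(R_th + R_L) ≤ 0.0510, so R_th ≤ R_L · ε/(1−ε) = 3.90 kΩ × 0.0510/0.9490 = 210 Ω.
(Any R1, R2 with R2/(R1+R2) = 0.183 and R1‖R2 ≤ 210 Ω will meet the spec.)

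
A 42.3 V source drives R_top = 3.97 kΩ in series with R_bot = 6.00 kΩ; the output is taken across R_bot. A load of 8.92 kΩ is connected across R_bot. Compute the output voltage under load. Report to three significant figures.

The load sits in parallel with R_bot: R_bot‖R_L = (6.00 × 8.92) / (6.00 + 8.92) = 3.587 kΩ.
V_out = 42.3 × 3.587 / (3.97 + 3.587) = 42.3 × 3.587/7.557 = 20.1 V.

V_out ≈ 20.1 V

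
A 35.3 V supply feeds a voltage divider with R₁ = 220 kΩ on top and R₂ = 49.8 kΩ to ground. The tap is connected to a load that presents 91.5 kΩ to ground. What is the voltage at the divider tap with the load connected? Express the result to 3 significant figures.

V_out ≈ 4.51 V

The load sits in parallel with R₂: R₂‖R_L = (49.8 × 91.5) / (49.8 + 91.5) = 32.25 kΩ.
V_out = 35.3 × 32.25 / (220 + 32.25) = 35.3 × 32.25/252.2 = 4.51 V.
(Unloaded it would have been 6.52 V.)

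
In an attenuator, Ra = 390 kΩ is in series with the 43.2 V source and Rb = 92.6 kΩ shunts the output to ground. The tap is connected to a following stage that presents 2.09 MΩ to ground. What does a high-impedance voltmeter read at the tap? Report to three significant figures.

The load sits in parallel with Rb: Rb‖R_L = (92.6 × 2090) / (92.6 + 2090) = 88.67 kΩ.
V_out = 43.2 × 88.67 / (390 + 88.67) = 43.2 × 88.67/478.7 = 8.00 V.

V_out ≈ 8.00 V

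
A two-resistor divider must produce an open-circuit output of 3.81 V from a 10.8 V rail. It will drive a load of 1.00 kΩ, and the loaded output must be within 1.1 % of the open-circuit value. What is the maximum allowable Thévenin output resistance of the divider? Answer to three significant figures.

R_th ≤ 11.1 Ω

Loading drop = R_th/(R_th + R_L) ≤ 0.0110, so R_th ≤ R_L · ε/(1−ε) = 1.00 kΩ × 0.0110/0.9890 = 11.1 Ω.
(Any R1, R2 with R2/(R1+R2) = 0.353 and R1‖R2 ≤ 11.1 Ω will meet the spec.)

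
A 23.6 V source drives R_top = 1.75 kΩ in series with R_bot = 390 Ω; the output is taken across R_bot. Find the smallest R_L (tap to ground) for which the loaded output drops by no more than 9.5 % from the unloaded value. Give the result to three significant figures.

R_L(min) ≈ 3.04 kΩ

Output resistance R_th = R_top‖R_bot = (1750 × 390)/2140 = 318.9 Ω.
The fractional drop is R_th/(R_th + R_L); requiring this ≤ 0.0950 gives R_L ≥ R_th(1/0.0950 − 1) = 318.9 × 9.526 = 3.04 kΩ.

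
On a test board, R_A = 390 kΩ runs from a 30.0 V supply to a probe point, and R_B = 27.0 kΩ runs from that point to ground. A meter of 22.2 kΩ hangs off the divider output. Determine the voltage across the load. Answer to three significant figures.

V_out ≈ 0.909 V

The load sits in parallel with R_B: R_B‖R_L = (27.0 × 22.2) / (27.0 + 22.2) = 12.18 kΩ.
V_out = 30.0 × 12.18 / (390 + 12.18) = 30.0 × 12.18/402.2 = 0.909 V.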